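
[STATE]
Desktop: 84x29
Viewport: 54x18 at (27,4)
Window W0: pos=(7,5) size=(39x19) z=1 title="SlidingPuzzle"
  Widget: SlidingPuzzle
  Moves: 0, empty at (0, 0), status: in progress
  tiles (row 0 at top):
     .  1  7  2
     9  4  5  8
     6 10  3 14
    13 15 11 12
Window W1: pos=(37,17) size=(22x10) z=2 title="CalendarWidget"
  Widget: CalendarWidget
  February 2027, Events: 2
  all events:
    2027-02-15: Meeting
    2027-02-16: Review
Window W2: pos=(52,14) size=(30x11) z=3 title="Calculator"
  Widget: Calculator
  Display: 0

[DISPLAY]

                                                      
━━━━━━━━━━━━━━━━━━┓                                   
                  ┃                                   
──────────────────┨                                   
─┐                ┃                                   
 │                ┃                                   
─┤                ┃                                   
 │                ┃                                   
─┤                ┃                                   
 │                ┃                                   
─┤                ┃      ┏━━━━━━━━━━━━━━━━━━━━━━━━━━━━
 │                ┃      ┃ Calculator                 
─┘                ┃      ┠────────────────────────────
          ┏━━━━━━━━━━━━━━┃                           0
          ┃ CalendarWidge┃┌───┬───┬───┬───┐           
          ┠──────────────┃│ 7 │ 8 │ 9 │ ÷ │           
          ┃   February 20┃├───┼───┼───┼───┤           
          ┃Mo Tu We Th Fr┃│ 4 │ 5 │ 6 │ × │           


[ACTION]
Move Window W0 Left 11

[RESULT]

                                                      
━━━━━━━━━━━┓                                          
           ┃                                          
───────────┨                                          
           ┃                                          
           ┃                                          
           ┃                                          
           ┃                                          
           ┃                                          
           ┃                                          
           ┃             ┏━━━━━━━━━━━━━━━━━━━━━━━━━━━━
           ┃             ┃ Calculator                 
           ┃             ┠────────────────────────────
          ┏━━━━━━━━━━━━━━┃                           0
          ┃ CalendarWidge┃┌───┬───┬───┬───┐           
          ┠──────────────┃│ 7 │ 8 │ 9 │ ÷ │           
          ┃   February 20┃├───┼───┼───┼───┤           
          ┃Mo Tu We Th Fr┃│ 4 │ 5 │ 6 │ × │           


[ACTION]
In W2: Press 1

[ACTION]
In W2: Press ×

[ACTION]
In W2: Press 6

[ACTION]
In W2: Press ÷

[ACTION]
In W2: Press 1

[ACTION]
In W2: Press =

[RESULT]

                                                      
━━━━━━━━━━━┓                                          
           ┃                                          
───────────┨                                          
           ┃                                          
           ┃                                          
           ┃                                          
           ┃                                          
           ┃                                          
           ┃                                          
           ┃             ┏━━━━━━━━━━━━━━━━━━━━━━━━━━━━
           ┃             ┃ Calculator                 
           ┃             ┠────────────────────────────
          ┏━━━━━━━━━━━━━━┃                           6
          ┃ CalendarWidge┃┌───┬───┬───┬───┐           
          ┠──────────────┃│ 7 │ 8 │ 9 │ ÷ │           
          ┃   February 20┃├───┼───┼───┼───┤           
          ┃Mo Tu We Th Fr┃│ 4 │ 5 │ 6 │ × │           


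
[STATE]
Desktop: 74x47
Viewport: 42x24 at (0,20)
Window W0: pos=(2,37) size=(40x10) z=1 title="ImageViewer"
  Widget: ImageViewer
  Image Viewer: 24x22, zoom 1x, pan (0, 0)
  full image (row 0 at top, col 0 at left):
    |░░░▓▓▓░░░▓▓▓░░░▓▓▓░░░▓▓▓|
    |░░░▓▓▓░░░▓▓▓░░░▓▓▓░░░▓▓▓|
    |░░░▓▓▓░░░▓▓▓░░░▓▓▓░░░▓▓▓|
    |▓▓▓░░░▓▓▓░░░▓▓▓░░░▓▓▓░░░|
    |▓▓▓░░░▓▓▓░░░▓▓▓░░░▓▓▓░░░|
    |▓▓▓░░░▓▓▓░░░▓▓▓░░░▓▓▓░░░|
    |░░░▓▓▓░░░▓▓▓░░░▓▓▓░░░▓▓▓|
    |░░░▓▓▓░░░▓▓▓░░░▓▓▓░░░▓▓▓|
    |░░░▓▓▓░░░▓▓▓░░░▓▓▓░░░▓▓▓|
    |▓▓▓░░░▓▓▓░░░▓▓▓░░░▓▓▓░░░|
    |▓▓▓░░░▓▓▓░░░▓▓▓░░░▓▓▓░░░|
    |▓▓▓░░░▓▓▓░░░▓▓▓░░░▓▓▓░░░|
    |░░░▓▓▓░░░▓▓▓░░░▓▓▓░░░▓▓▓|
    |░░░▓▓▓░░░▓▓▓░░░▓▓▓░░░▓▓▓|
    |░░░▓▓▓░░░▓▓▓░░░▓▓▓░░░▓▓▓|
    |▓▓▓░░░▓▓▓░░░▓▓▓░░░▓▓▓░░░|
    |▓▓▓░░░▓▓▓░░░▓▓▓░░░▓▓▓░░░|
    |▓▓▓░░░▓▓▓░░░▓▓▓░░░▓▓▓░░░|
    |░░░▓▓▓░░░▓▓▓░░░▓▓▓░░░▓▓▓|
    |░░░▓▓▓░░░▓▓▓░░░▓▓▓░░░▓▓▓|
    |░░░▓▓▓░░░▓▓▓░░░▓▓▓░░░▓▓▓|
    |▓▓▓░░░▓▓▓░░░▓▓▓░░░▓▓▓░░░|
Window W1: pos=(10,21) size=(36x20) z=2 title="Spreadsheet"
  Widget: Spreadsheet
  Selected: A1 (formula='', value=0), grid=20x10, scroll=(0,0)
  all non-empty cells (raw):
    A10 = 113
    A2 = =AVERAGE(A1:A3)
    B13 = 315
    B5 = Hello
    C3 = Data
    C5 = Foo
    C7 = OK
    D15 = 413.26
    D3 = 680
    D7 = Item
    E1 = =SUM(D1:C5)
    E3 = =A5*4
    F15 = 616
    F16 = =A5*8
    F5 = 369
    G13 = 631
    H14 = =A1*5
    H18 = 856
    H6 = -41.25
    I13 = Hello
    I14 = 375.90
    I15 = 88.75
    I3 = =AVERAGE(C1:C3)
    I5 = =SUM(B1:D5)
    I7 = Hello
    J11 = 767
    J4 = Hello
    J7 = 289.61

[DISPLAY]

                                          
          ┏━━━━━━━━━━━━━━━━━━━━━━━━━━━━━━━
          ┃ Spreadsheet                   
          ┠───────────────────────────────
          ┃A1:                            
          ┃       A       B       C       
          ┃-------------------------------
          ┃  1      [0]       0       0   
          ┃  2 #CIRC!         0       0   
          ┃  3        0       0Data       
          ┃  4        0       0       0   
          ┃  5        0Hello   Foo        
          ┃  6        0       0       0   
          ┃  7        0       0OK      Ite
          ┃  8        0       0       0   
          ┃  9        0       0       0   
          ┃ 10      113       0       0   
  ┏━━━━━━━┃ 11        0       0       0   
  ┃ ImageV┃ 12        0       0       0   
  ┠───────┃ 13        0     315       0   
  ┃░░░▓▓▓░┗━━━━━━━━━━━━━━━━━━━━━━━━━━━━━━━
  ┃░░░▓▓▓░░░▓▓▓░░░▓▓▓░░░▓▓▓              ┃
  ┃░░░▓▓▓░░░▓▓▓░░░▓▓▓░░░▓▓▓              ┃
  ┃▓▓▓░░░▓▓▓░░░▓▓▓░░░▓▓▓░░░              ┃


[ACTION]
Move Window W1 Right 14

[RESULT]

                                          
                        ┏━━━━━━━━━━━━━━━━━
                        ┃ Spreadsheet     
                        ┠─────────────────
                        ┃A1:              
                        ┃       A       B 
                        ┃-----------------
                        ┃  1      [0]     
                        ┃  2 #CIRC!       
                        ┃  3        0     
                        ┃  4        0     
                        ┃  5        0Hello
                        ┃  6        0     
                        ┃  7        0     
                        ┃  8        0     
                        ┃  9        0     
                        ┃ 10      113     
  ┏━━━━━━━━━━━━━━━━━━━━━┃ 11        0     
  ┃ ImageViewer         ┃ 12        0     
  ┠─────────────────────┃ 13        0     
  ┃░░░▓▓▓░░░▓▓▓░░░▓▓▓░░░┗━━━━━━━━━━━━━━━━━
  ┃░░░▓▓▓░░░▓▓▓░░░▓▓▓░░░▓▓▓              ┃
  ┃░░░▓▓▓░░░▓▓▓░░░▓▓▓░░░▓▓▓              ┃
  ┃▓▓▓░░░▓▓▓░░░▓▓▓░░░▓▓▓░░░              ┃


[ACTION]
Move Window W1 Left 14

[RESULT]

                                          
          ┏━━━━━━━━━━━━━━━━━━━━━━━━━━━━━━━
          ┃ Spreadsheet                   
          ┠───────────────────────────────
          ┃A1:                            
          ┃       A       B       C       
          ┃-------------------------------
          ┃  1      [0]       0       0   
          ┃  2 #CIRC!         0       0   
          ┃  3        0       0Data       
          ┃  4        0       0       0   
          ┃  5        0Hello   Foo        
          ┃  6        0       0       0   
          ┃  7        0       0OK      Ite
          ┃  8        0       0       0   
          ┃  9        0       0       0   
          ┃ 10      113       0       0   
  ┏━━━━━━━┃ 11        0       0       0   
  ┃ ImageV┃ 12        0       0       0   
  ┠───────┃ 13        0     315       0   
  ┃░░░▓▓▓░┗━━━━━━━━━━━━━━━━━━━━━━━━━━━━━━━
  ┃░░░▓▓▓░░░▓▓▓░░░▓▓▓░░░▓▓▓              ┃
  ┃░░░▓▓▓░░░▓▓▓░░░▓▓▓░░░▓▓▓              ┃
  ┃▓▓▓░░░▓▓▓░░░▓▓▓░░░▓▓▓░░░              ┃


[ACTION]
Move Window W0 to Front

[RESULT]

                                          
          ┏━━━━━━━━━━━━━━━━━━━━━━━━━━━━━━━
          ┃ Spreadsheet                   
          ┠───────────────────────────────
          ┃A1:                            
          ┃       A       B       C       
          ┃-------------------------------
          ┃  1      [0]       0       0   
          ┃  2 #CIRC!         0       0   
          ┃  3        0       0Data       
          ┃  4        0       0       0   
          ┃  5        0Hello   Foo        
          ┃  6        0       0       0   
          ┃  7        0       0OK      Ite
          ┃  8        0       0       0   
          ┃  9        0       0       0   
          ┃ 10      113       0       0   
  ┏━━━━━━━━━━━━━━━━━━━━━━━━━━━━━━━━━━━━━━┓
  ┃ ImageViewer                          ┃
  ┠──────────────────────────────────────┨
  ┃░░░▓▓▓░░░▓▓▓░░░▓▓▓░░░▓▓▓              ┃
  ┃░░░▓▓▓░░░▓▓▓░░░▓▓▓░░░▓▓▓              ┃
  ┃░░░▓▓▓░░░▓▓▓░░░▓▓▓░░░▓▓▓              ┃
  ┃▓▓▓░░░▓▓▓░░░▓▓▓░░░▓▓▓░░░              ┃


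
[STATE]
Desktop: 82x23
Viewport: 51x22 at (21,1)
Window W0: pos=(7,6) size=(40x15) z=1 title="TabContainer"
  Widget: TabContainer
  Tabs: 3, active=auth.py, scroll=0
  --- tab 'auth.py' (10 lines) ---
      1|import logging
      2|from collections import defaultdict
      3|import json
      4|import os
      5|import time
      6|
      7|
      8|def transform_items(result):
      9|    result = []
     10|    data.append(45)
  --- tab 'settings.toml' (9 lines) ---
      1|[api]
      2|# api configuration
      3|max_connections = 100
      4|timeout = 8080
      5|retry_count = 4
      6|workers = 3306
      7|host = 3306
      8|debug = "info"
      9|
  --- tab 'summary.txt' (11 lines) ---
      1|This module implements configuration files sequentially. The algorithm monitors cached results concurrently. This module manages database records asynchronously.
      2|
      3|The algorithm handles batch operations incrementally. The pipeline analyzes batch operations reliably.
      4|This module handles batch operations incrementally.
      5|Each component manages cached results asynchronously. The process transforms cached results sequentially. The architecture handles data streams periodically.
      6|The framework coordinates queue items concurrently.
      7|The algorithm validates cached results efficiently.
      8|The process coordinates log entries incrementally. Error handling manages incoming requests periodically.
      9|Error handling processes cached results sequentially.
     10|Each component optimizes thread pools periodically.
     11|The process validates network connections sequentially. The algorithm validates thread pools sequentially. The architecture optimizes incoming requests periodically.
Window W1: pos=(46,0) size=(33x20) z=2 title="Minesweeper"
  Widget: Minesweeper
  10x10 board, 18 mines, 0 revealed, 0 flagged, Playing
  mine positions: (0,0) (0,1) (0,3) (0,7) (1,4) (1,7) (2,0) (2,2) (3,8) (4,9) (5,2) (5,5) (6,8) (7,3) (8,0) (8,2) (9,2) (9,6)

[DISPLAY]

                         ┃ Minesweeper             
                         ┠─────────────────────────
                         ┃■■■■■■■■■■               
                         ┃■■■■■■■■■■               
                         ┃■■■■■■■■■■               
━━━━━━━━━━━━━━━━━━━━━━━━━┃■■■■■■■■■■               
                         ┃■■■■■■■■■■               
─────────────────────────┃■■■■■■■■■■               
ttings.toml │ summary.txt┃■■■■■■■■■■               
─────────────────────────┃■■■■■■■■■■               
g                        ┃■■■■■■■■■■               
ons import defaultdict   ┃■■■■■■■■■■               
                         ┃                         
                         ┃                         
                         ┃                         
                         ┃                         
                         ┃                         
_items(result):          ┃                         
[]                       ┗━━━━━━━━━━━━━━━━━━━━━━━━━
━━━━━━━━━━━━━━━━━━━━━━━━━┛                         
                                                   
                                                   


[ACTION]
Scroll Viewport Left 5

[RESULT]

                              ┃ Minesweeper        
                              ┠────────────────────
                              ┃■■■■■■■■■■          
                              ┃■■■■■■■■■■          
                              ┃■■■■■■■■■■          
━━━━━━━━━━━━━━━━━━━━━━━━━━━━━━┃■■■■■■■■■■          
ainer                         ┃■■■■■■■■■■          
──────────────────────────────┃■■■■■■■■■■          
]│ settings.toml │ summary.txt┃■■■■■■■■■■          
──────────────────────────────┃■■■■■■■■■■          
ogging                        ┃■■■■■■■■■■          
lections import defaultdict   ┃■■■■■■■■■■          
son                           ┃                    
s                             ┃                    
ime                           ┃                    
                              ┃                    
                              ┃                    
sform_items(result):          ┃                    
lt = []                       ┗━━━━━━━━━━━━━━━━━━━━
━━━━━━━━━━━━━━━━━━━━━━━━━━━━━━┛                    
                                                   
                                                   


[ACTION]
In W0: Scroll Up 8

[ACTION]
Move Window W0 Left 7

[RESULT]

                              ┃ Minesweeper        
                              ┠────────────────────
                              ┃■■■■■■■■■■          
                              ┃■■■■■■■■■■          
                              ┃■■■■■■■■■■          
━━━━━━━━━━━━━━━━━━━━━━━┓      ┃■■■■■■■■■■          
                       ┃      ┃■■■■■■■■■■          
───────────────────────┨      ┃■■■■■■■■■■          
ings.toml │ summary.txt┃      ┃■■■■■■■■■■          
───────────────────────┃      ┃■■■■■■■■■■          
                       ┃      ┃■■■■■■■■■■          
s import defaultdict   ┃      ┃■■■■■■■■■■          
                       ┃      ┃                    
                       ┃      ┃                    
                       ┃      ┃                    
                       ┃      ┃                    
                       ┃      ┃                    
tems(result):          ┃      ┃                    
                       ┃      ┗━━━━━━━━━━━━━━━━━━━━
━━━━━━━━━━━━━━━━━━━━━━━┛                           
                                                   
                                                   


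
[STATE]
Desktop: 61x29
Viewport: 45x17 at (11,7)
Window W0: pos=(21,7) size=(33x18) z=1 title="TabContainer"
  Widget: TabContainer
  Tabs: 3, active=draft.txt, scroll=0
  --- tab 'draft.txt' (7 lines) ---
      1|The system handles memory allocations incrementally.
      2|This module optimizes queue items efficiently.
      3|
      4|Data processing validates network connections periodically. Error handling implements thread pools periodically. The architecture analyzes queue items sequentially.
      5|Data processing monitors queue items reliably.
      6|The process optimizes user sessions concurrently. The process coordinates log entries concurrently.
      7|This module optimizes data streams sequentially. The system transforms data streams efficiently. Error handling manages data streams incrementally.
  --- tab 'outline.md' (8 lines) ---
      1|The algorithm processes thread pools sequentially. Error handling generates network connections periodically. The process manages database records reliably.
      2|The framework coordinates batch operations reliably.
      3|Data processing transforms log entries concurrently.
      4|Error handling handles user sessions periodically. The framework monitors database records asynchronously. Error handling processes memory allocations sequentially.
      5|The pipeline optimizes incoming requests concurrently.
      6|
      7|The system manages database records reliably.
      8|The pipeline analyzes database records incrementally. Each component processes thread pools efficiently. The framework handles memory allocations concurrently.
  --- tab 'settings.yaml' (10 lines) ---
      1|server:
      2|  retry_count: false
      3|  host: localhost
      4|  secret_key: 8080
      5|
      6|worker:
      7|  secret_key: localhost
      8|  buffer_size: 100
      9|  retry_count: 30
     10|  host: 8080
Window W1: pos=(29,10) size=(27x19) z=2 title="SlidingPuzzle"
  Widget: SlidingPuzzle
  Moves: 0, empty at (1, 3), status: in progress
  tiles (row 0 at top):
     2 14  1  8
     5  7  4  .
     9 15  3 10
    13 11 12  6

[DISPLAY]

          ┏━━━━━━━━━━━━━━━━━━━━━━━━━━━━━━━┓  
          ┃ TabContainer                  ┃  
          ┠───────────────────────────────┨  
          ┃[draft.┏━━━━━━━━━━━━━━━━━━━━━━━━━┓
          ┃───────┃ SlidingPuzzle           ┃
          ┃The sys┠─────────────────────────┨
          ┃This mo┃┌────┬────┬────┬────┐    ┃
          ┃       ┃│  2 │ 14 │  1 │  8 │    ┃
          ┃Data pr┃├────┼────┼────┼────┤    ┃
          ┃Data pr┃│  5 │  7 │  4 │    │    ┃
          ┃The pro┃├────┼────┼────┼────┤    ┃
          ┃This mo┃│  9 │ 15 │  3 │ 10 │    ┃
          ┃       ┃├────┼────┼────┼────┤    ┃
          ┃       ┃│ 13 │ 11 │ 12 │  6 │    ┃
          ┃       ┃└────┴────┴────┴────┘    ┃
          ┃       ┃Moves: 0                 ┃
          ┃       ┃                         ┃


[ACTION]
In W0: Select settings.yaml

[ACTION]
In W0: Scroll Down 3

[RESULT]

          ┏━━━━━━━━━━━━━━━━━━━━━━━━━━━━━━━┓  
          ┃ TabContainer                  ┃  
          ┠───────────────────────────────┨  
          ┃ draft.┏━━━━━━━━━━━━━━━━━━━━━━━━━┓
          ┃───────┃ SlidingPuzzle           ┃
          ┃  secre┠─────────────────────────┨
          ┃       ┃┌────┬────┬────┬────┐    ┃
          ┃worker:┃│  2 │ 14 │  1 │  8 │    ┃
          ┃  secre┃├────┼────┼────┼────┤    ┃
          ┃  buffe┃│  5 │  7 │  4 │    │    ┃
          ┃  retry┃├────┼────┼────┼────┤    ┃
          ┃  host:┃│  9 │ 15 │  3 │ 10 │    ┃
          ┃       ┃├────┼────┼────┼────┤    ┃
          ┃       ┃│ 13 │ 11 │ 12 │  6 │    ┃
          ┃       ┃└────┴────┴────┴────┘    ┃
          ┃       ┃Moves: 0                 ┃
          ┃       ┃                         ┃


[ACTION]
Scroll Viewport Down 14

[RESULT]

          ┃  secre┠─────────────────────────┨
          ┃       ┃┌────┬────┬────┬────┐    ┃
          ┃worker:┃│  2 │ 14 │  1 │  8 │    ┃
          ┃  secre┃├────┼────┼────┼────┤    ┃
          ┃  buffe┃│  5 │  7 │  4 │    │    ┃
          ┃  retry┃├────┼────┼────┼────┤    ┃
          ┃  host:┃│  9 │ 15 │  3 │ 10 │    ┃
          ┃       ┃├────┼────┼────┼────┤    ┃
          ┃       ┃│ 13 │ 11 │ 12 │  6 │    ┃
          ┃       ┃└────┴────┴────┴────┘    ┃
          ┃       ┃Moves: 0                 ┃
          ┃       ┃                         ┃
          ┗━━━━━━━┃                         ┃
                  ┃                         ┃
                  ┃                         ┃
                  ┃                         ┃
                  ┗━━━━━━━━━━━━━━━━━━━━━━━━━┛


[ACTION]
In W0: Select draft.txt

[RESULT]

          ┃The sys┠─────────────────────────┨
          ┃This mo┃┌────┬────┬────┬────┐    ┃
          ┃       ┃│  2 │ 14 │  1 │  8 │    ┃
          ┃Data pr┃├────┼────┼────┼────┤    ┃
          ┃Data pr┃│  5 │  7 │  4 │    │    ┃
          ┃The pro┃├────┼────┼────┼────┤    ┃
          ┃This mo┃│  9 │ 15 │  3 │ 10 │    ┃
          ┃       ┃├────┼────┼────┼────┤    ┃
          ┃       ┃│ 13 │ 11 │ 12 │  6 │    ┃
          ┃       ┃└────┴────┴────┴────┘    ┃
          ┃       ┃Moves: 0                 ┃
          ┃       ┃                         ┃
          ┗━━━━━━━┃                         ┃
                  ┃                         ┃
                  ┃                         ┃
                  ┃                         ┃
                  ┗━━━━━━━━━━━━━━━━━━━━━━━━━┛


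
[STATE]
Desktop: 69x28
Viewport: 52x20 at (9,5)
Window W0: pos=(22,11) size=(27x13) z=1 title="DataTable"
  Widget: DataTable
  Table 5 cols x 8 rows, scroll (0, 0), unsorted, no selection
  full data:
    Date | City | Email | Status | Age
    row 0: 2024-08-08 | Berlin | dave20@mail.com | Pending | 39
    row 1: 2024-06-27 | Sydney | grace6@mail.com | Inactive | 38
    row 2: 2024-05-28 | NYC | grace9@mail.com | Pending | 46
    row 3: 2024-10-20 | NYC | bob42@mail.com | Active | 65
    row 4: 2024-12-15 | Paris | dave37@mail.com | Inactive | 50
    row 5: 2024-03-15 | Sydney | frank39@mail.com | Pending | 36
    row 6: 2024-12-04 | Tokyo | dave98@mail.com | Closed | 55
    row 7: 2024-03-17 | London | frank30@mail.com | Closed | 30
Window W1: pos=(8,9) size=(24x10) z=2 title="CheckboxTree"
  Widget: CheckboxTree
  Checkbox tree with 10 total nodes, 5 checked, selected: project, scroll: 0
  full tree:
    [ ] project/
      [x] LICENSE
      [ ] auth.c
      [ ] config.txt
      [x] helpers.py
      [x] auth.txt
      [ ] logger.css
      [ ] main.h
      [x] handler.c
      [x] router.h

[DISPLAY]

                                                    
                                                    
                                                    
                                                    
━━━━━━━━━━━━━━━━━━━━━━┓                             
 CheckboxTree         ┃                             
──────────────────────┨━━━━━━━━━━━━━━━━┓            
>[-] project/         ┃e               ┃            
   [x] LICENSE        ┃────────────────┨            
   [ ] auth.c         ┃ │City  │Email  ┃            
   [ ] config.txt     ┃─┼──────┼───────┃            
   [x] helpers.py     ┃8│Berlin│dave20@┃            
   [x] auth.txt       ┃7│Sydney│grace6@┃            
━━━━━━━━━━━━━━━━━━━━━━┛8│NYC   │grace9@┃            
             ┃2024-10-20│NYC   │bob42@m┃            
             ┃2024-12-15│Paris │dave37@┃            
             ┃2024-03-15│Sydney│frank39┃            
             ┃2024-12-04│Tokyo │dave98@┃            
             ┗━━━━━━━━━━━━━━━━━━━━━━━━━┛            
                                                    


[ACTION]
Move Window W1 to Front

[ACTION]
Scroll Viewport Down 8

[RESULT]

                                                    
━━━━━━━━━━━━━━━━━━━━━━┓                             
 CheckboxTree         ┃                             
──────────────────────┨━━━━━━━━━━━━━━━━┓            
>[-] project/         ┃e               ┃            
   [x] LICENSE        ┃────────────────┨            
   [ ] auth.c         ┃ │City  │Email  ┃            
   [ ] config.txt     ┃─┼──────┼───────┃            
   [x] helpers.py     ┃8│Berlin│dave20@┃            
   [x] auth.txt       ┃7│Sydney│grace6@┃            
━━━━━━━━━━━━━━━━━━━━━━┛8│NYC   │grace9@┃            
             ┃2024-10-20│NYC   │bob42@m┃            
             ┃2024-12-15│Paris │dave37@┃            
             ┃2024-03-15│Sydney│frank39┃            
             ┃2024-12-04│Tokyo │dave98@┃            
             ┗━━━━━━━━━━━━━━━━━━━━━━━━━┛            
                                                    
                                                    
                                                    
                                                    


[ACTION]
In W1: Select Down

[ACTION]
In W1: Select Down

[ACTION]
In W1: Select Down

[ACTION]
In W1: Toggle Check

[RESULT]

                                                    
━━━━━━━━━━━━━━━━━━━━━━┓                             
 CheckboxTree         ┃                             
──────────────────────┨━━━━━━━━━━━━━━━━┓            
 [-] project/         ┃e               ┃            
   [x] LICENSE        ┃────────────────┨            
   [ ] auth.c         ┃ │City  │Email  ┃            
>  [x] config.txt     ┃─┼──────┼───────┃            
   [x] helpers.py     ┃8│Berlin│dave20@┃            
   [x] auth.txt       ┃7│Sydney│grace6@┃            
━━━━━━━━━━━━━━━━━━━━━━┛8│NYC   │grace9@┃            
             ┃2024-10-20│NYC   │bob42@m┃            
             ┃2024-12-15│Paris │dave37@┃            
             ┃2024-03-15│Sydney│frank39┃            
             ┃2024-12-04│Tokyo │dave98@┃            
             ┗━━━━━━━━━━━━━━━━━━━━━━━━━┛            
                                                    
                                                    
                                                    
                                                    


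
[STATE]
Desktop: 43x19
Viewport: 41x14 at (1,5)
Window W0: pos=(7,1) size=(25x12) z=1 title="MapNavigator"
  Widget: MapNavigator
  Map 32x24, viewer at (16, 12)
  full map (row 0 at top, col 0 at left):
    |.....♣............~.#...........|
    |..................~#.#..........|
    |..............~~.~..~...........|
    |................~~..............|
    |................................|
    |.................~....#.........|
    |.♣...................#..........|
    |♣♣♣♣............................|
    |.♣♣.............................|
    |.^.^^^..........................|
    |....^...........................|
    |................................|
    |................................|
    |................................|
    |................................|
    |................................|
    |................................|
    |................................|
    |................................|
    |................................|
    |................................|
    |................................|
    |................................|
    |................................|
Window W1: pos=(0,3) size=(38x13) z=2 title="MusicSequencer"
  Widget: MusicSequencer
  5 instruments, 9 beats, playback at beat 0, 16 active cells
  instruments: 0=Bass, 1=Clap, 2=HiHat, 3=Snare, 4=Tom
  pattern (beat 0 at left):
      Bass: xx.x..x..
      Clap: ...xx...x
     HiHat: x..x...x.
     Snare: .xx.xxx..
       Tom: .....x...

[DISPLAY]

────────────────────────────────────┨    
      ▼12345678                     ┃    
  Bass██·█··█··                     ┃    
  Clap···██···█                     ┃    
 HiHat█··█···█·                     ┃    
 Snare·██·███··                     ┃    
   Tom·····█···                     ┃    
                                    ┃    
                                    ┃    
                                    ┃    
━━━━━━━━━━━━━━━━━━━━━━━━━━━━━━━━━━━━┛    
                                         
                                         
                                         


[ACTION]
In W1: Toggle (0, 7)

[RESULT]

────────────────────────────────────┨    
      ▼12345678                     ┃    
  Bass██·█··██·                     ┃    
  Clap···██···█                     ┃    
 HiHat█··█···█·                     ┃    
 Snare·██·███··                     ┃    
   Tom·····█···                     ┃    
                                    ┃    
                                    ┃    
                                    ┃    
━━━━━━━━━━━━━━━━━━━━━━━━━━━━━━━━━━━━┛    
                                         
                                         
                                         


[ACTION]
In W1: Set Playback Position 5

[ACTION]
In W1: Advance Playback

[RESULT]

────────────────────────────────────┨    
      012345▼78                     ┃    
  Bass██·█··██·                     ┃    
  Clap···██···█                     ┃    
 HiHat█··█···█·                     ┃    
 Snare·██·███··                     ┃    
   Tom·····█···                     ┃    
                                    ┃    
                                    ┃    
                                    ┃    
━━━━━━━━━━━━━━━━━━━━━━━━━━━━━━━━━━━━┛    
                                         
                                         
                                         


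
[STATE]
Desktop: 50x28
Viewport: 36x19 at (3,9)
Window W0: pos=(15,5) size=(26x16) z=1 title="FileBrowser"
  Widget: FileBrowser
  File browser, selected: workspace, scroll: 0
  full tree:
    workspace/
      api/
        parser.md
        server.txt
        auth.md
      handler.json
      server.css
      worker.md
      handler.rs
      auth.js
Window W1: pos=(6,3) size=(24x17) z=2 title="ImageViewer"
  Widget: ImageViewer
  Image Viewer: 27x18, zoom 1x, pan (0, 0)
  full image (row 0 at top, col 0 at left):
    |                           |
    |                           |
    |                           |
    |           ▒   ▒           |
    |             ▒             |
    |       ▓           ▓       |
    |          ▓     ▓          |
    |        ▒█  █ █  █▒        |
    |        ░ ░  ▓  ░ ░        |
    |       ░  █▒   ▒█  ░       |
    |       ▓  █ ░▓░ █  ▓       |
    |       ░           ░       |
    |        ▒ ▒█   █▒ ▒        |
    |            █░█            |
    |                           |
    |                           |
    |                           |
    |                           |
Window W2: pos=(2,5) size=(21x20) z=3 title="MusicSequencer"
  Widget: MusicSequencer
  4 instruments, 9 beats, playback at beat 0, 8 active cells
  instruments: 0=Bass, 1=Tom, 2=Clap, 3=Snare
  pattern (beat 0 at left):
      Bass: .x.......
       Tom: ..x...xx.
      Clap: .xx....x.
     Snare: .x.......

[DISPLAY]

  Bass·█·······    ┃      ┃         
   Tom··█···██·    ┃      ┃on       
  Clap·██····█·    ┃   ▓  ┃         
 Snare·█·······    ┃▓     ┃         
                   ┃ █▒   ┃         
                   ┃░ ░   ┃         
                   ┃█  ░  ┃         
                   ┃█  ▓  ┃         
                   ┃   ░  ┃         
                   ┃▒ ▒   ┃         
                   ┃━━━━━━┛         
                   ┃━━━━━━━━━━━━━━━━
                   ┃                
                   ┃                
                   ┃                
━━━━━━━━━━━━━━━━━━━┛                
                                    
                                    
                                    


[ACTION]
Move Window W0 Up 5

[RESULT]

  Bass·█·······    ┃      ┃         
   Tom··█···██·    ┃      ┃         
  Clap·██····█·    ┃   ▓  ┃         
 Snare·█·······    ┃▓     ┃         
                   ┃ █▒   ┃         
                   ┃░ ░   ┃         
                   ┃█  ░  ┃━━━━━━━━━
                   ┃█  ▓  ┃         
                   ┃   ░  ┃         
                   ┃▒ ▒   ┃         
                   ┃━━━━━━┛         
                   ┃                
                   ┃                
                   ┃                
                   ┃                
━━━━━━━━━━━━━━━━━━━┛                
                                    
                                    
                                    


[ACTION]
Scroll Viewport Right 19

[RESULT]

····    ┃      ┃          ┃         
·██·    ┃      ┃          ┃         
··█·    ┃   ▓  ┃          ┃         
····    ┃▓     ┃          ┃         
        ┃ █▒   ┃          ┃         
        ┃░ ░   ┃          ┃         
        ┃█  ░  ┃━━━━━━━━━━┛         
        ┃█  ▓  ┃                    
        ┃   ░  ┃                    
        ┃▒ ▒   ┃                    
        ┃━━━━━━┛                    
        ┃                           
        ┃                           
        ┃                           
        ┃                           
━━━━━━━━┛                           
                                    
                                    
                                    


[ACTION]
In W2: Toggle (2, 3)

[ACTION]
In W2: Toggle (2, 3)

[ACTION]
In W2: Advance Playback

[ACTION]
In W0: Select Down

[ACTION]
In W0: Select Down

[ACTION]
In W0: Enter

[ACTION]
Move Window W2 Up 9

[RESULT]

        ┃      ┃          ┃         
        ┃      ┃          ┃         
        ┃   ▓  ┃          ┃         
        ┃▓     ┃          ┃         
        ┃ █▒   ┃          ┃         
        ┃░ ░   ┃          ┃         
        ┃█  ░  ┃━━━━━━━━━━┛         
        ┃█  ▓  ┃                    
        ┃   ░  ┃                    
        ┃▒ ▒   ┃                    
━━━━━━━━┛━━━━━━┛                    
                                    
                                    
                                    
                                    
                                    
                                    
                                    
                                    
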